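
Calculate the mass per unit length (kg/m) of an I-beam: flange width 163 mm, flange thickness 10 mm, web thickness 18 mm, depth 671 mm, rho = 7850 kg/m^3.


A_flanges = 2 * 163 * 10 = 3260 mm^2
A_web = (671 - 2 * 10) * 18 = 11718 mm^2
A_total = 3260 + 11718 = 14978 mm^2 = 0.014978 m^2
Weight = rho * A = 7850 * 0.014978 = 117.5773 kg/m

117.5773 kg/m


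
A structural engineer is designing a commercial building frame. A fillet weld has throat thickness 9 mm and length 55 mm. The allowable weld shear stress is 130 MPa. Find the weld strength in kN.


Strength = throat * length * allowable stress
= 9 * 55 * 130 N
= 64350 N
= 64.35 kN

64.35 kN


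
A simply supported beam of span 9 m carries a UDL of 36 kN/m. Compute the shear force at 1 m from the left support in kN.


R_A = w * L / 2 = 36 * 9 / 2 = 162.0 kN
V(x) = R_A - w * x = 162.0 - 36 * 1
= 126.0 kN

126.0 kN


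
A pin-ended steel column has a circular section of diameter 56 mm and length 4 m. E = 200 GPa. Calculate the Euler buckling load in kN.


I = pi * d^4 / 64 = 482749.69 mm^4
L = 4000.0 mm
P_cr = pi^2 * E * I / L^2
= 9.8696 * 200000.0 * 482749.69 / 4000.0^2
= 59556.86 N = 59.5569 kN

59.5569 kN


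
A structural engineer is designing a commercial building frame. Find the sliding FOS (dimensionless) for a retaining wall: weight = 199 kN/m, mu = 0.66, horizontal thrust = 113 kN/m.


Resisting force = mu * W = 0.66 * 199 = 131.34 kN/m
FOS = Resisting / Driving = 131.34 / 113
= 1.1623 (dimensionless)

1.1623 (dimensionless)


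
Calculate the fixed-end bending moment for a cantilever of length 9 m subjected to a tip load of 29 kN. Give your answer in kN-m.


For a cantilever with a point load at the free end:
M_max = P * L = 29 * 9 = 261 kN-m

261 kN-m


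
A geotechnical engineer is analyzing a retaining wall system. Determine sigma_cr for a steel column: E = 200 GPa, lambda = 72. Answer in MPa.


sigma_cr = pi^2 * E / lambda^2
= 9.8696 * 200000.0 / 72^2
= 9.8696 * 200000.0 / 5184
= 380.7718 MPa

380.7718 MPa


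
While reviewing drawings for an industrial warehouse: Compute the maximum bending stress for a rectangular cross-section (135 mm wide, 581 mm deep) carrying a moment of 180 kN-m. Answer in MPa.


I = b * h^3 / 12 = 135 * 581^3 / 12 = 2206383086.25 mm^4
y = h / 2 = 581 / 2 = 290.5 mm
M = 180 kN-m = 180000000.0 N-mm
sigma = M * y / I = 180000000.0 * 290.5 / 2206383086.25
= 23.7 MPa

23.7 MPa


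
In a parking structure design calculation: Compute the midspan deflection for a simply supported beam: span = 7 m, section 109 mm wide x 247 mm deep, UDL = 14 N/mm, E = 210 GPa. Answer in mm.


I = 109 * 247^3 / 12 = 136878775.58 mm^4
L = 7000.0 mm, w = 14 N/mm, E = 210000.0 MPa
delta = 5 * w * L^4 / (384 * E * I)
= 5 * 14 * 7000.0^4 / (384 * 210000.0 * 136878775.58)
= 15.2266 mm

15.2266 mm


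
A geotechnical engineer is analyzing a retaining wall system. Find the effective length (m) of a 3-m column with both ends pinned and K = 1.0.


L_eff = K * L
= 1.0 * 3
= 3.0 m

3.0 m


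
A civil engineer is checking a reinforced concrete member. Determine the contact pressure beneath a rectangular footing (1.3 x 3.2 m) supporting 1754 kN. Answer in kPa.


A = 1.3 * 3.2 = 4.16 m^2
q = P / A = 1754 / 4.16
= 421.6346 kPa

421.6346 kPa


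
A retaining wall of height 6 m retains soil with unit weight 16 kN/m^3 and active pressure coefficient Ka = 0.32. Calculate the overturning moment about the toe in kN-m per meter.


Pa = 0.5 * Ka * gamma * H^2
= 0.5 * 0.32 * 16 * 6^2
= 92.16 kN/m
Arm = H / 3 = 6 / 3 = 2.0 m
Mo = Pa * arm = Pa * H / 3 = 92.16 * 6 / 3 = 184.32 kN-m/m

184.32 kN-m/m


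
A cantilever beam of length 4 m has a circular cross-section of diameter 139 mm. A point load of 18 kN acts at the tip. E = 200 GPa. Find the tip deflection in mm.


I = pi * d^4 / 64 = pi * 139^4 / 64 = 18324372.0 mm^4
L = 4000.0 mm, P = 18000.0 N, E = 200000.0 MPa
delta = P * L^3 / (3 * E * I)
= 18000.0 * 4000.0^3 / (3 * 200000.0 * 18324372.0)
= 104.7785 mm

104.7785 mm


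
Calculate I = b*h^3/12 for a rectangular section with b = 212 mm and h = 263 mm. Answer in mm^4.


I = b * h^3 / 12
= 212 * 263^3 / 12
= 212 * 18191447 / 12
= 321382230.33 mm^4

321382230.33 mm^4


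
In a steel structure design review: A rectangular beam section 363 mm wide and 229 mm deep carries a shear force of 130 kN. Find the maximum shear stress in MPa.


A = b * h = 363 * 229 = 83127 mm^2
V = 130 kN = 130000.0 N
tau_max = 1.5 * V / A = 1.5 * 130000.0 / 83127
= 2.3458 MPa

2.3458 MPa


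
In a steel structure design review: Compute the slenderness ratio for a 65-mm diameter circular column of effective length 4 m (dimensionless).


Radius of gyration r = d / 4 = 65 / 4 = 16.25 mm
L_eff = 4000.0 mm
Slenderness ratio = L / r = 4000.0 / 16.25 = 246.15 (dimensionless)

246.15 (dimensionless)


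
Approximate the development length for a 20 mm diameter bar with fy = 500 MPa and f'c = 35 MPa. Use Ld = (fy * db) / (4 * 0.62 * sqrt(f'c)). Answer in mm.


Ld = (fy * db) / (4 * 0.62 * sqrt(f'c))
= (500 * 20) / (4 * 0.62 * sqrt(35))
= 10000 / 14.6719
= 681.58 mm

681.58 mm


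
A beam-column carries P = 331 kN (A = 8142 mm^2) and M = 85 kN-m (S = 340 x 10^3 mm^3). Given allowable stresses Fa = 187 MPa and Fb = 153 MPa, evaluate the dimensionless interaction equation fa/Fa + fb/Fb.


f_a = P / A = 331000.0 / 8142 = 40.6534 MPa
f_b = M / S = 85000000.0 / 340000.0 = 250.0 MPa
Ratio = f_a / Fa + f_b / Fb
= 40.6534 / 187 + 250.0 / 153
= 1.8514 (dimensionless)

1.8514 (dimensionless)


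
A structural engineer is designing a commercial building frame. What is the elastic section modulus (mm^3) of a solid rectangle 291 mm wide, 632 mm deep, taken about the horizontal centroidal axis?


S = b * h^2 / 6
= 291 * 632^2 / 6
= 291 * 399424 / 6
= 19372064.0 mm^3

19372064.0 mm^3


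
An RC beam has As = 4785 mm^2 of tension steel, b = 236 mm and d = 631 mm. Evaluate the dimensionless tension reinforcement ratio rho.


rho = As / (b * d)
= 4785 / (236 * 631)
= 4785 / 148916
= 0.032132 (dimensionless)

0.032132 (dimensionless)


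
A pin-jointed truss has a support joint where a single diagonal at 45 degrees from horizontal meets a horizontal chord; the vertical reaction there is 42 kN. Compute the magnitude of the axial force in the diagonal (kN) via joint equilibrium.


At the joint, only the diagonal has a vertical component, so vertical equilibrium gives:
F * sin(45) = 42
F = 42 / sin(45)
= 42 / 0.707107
= 59.4 kN

59.4 kN


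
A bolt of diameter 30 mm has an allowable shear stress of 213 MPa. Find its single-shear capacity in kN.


A = pi * d^2 / 4 = pi * 30^2 / 4 = 706.8583 mm^2
V = f_v * A / 1000 = 213 * 706.8583 / 1000
= 150.5608 kN

150.5608 kN


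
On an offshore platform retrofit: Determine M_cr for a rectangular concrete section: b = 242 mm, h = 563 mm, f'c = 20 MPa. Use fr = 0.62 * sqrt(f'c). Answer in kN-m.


fr = 0.62 * sqrt(20) = 0.62 * 4.4721 = 2.7727 MPa
I = 242 * 563^3 / 12 = 3598813197.83 mm^4
y_t = 281.5 mm
M_cr = fr * I / y_t = 2.7727 * 3598813197.83 / 281.5 N-mm
= 35.4477 kN-m

35.4477 kN-m


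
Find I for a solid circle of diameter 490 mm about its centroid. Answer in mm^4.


r = d / 2 = 490 / 2 = 245.0 mm
I = pi * r^4 / 4 = pi * 245.0^4 / 4
= 2829790073.59 mm^4

2829790073.59 mm^4


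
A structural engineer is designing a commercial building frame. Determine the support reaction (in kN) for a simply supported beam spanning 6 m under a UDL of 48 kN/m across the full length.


Total load = w * L = 48 * 6 = 288 kN
By symmetry, each reaction R = total / 2 = 288 / 2 = 144.0 kN

144.0 kN


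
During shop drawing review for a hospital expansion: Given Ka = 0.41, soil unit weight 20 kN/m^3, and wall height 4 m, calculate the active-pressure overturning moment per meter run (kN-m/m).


Pa = 0.5 * Ka * gamma * H^2
= 0.5 * 0.41 * 20 * 4^2
= 65.6 kN/m
Arm = H / 3 = 4 / 3 = 1.3333 m
Mo = Pa * arm = Pa * H / 3 = 65.6 * 4 / 3 = 87.4667 kN-m/m

87.4667 kN-m/m


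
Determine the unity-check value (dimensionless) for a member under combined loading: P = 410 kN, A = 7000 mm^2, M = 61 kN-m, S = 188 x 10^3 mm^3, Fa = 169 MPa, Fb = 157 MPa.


f_a = P / A = 410000.0 / 7000 = 58.5714 MPa
f_b = M / S = 61000000.0 / 188000.0 = 324.4681 MPa
Ratio = f_a / Fa + f_b / Fb
= 58.5714 / 169 + 324.4681 / 157
= 2.4133 (dimensionless)

2.4133 (dimensionless)


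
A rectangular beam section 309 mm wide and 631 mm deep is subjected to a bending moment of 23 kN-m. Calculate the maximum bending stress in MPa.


I = b * h^3 / 12 = 309 * 631^3 / 12 = 6469419468.25 mm^4
y = h / 2 = 631 / 2 = 315.5 mm
M = 23 kN-m = 23000000.0 N-mm
sigma = M * y / I = 23000000.0 * 315.5 / 6469419468.25
= 1.12 MPa

1.12 MPa


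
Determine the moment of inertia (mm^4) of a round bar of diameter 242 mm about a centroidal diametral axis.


r = d / 2 = 242 / 2 = 121.0 mm
I = pi * r^4 / 4 = pi * 121.0^4 / 4
= 168357071.45 mm^4

168357071.45 mm^4


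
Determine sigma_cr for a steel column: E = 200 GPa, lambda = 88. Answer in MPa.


sigma_cr = pi^2 * E / lambda^2
= 9.8696 * 200000.0 / 88^2
= 9.8696 * 200000.0 / 7744
= 254.8968 MPa

254.8968 MPa


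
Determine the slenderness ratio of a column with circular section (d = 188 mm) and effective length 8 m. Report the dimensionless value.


Radius of gyration r = d / 4 = 188 / 4 = 47.0 mm
L_eff = 8000.0 mm
Slenderness ratio = L / r = 8000.0 / 47.0 = 170.21 (dimensionless)

170.21 (dimensionless)


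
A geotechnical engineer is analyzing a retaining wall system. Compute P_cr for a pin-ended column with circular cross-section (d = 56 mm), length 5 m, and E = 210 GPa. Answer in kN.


I = pi * d^4 / 64 = 482749.69 mm^4
L = 5000.0 mm
P_cr = pi^2 * E * I / L^2
= 9.8696 * 210000.0 * 482749.69 / 5000.0^2
= 40022.21 N = 40.0222 kN

40.0222 kN


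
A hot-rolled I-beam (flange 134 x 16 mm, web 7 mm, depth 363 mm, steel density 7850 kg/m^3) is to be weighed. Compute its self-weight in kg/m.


A_flanges = 2 * 134 * 16 = 4288 mm^2
A_web = (363 - 2 * 16) * 7 = 2317 mm^2
A_total = 4288 + 2317 = 6605 mm^2 = 0.006605 m^2
Weight = rho * A = 7850 * 0.006605 = 51.8492 kg/m

51.8492 kg/m


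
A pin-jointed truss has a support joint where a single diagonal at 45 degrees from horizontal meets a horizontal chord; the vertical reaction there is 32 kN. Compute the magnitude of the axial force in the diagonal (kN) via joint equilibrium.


At the joint, only the diagonal has a vertical component, so vertical equilibrium gives:
F * sin(45) = 32
F = 32 / sin(45)
= 32 / 0.707107
= 45.25 kN

45.25 kN


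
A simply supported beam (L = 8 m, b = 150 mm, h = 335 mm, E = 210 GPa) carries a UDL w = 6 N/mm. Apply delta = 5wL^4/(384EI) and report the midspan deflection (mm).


I = 150 * 335^3 / 12 = 469942187.5 mm^4
L = 8000.0 mm, w = 6 N/mm, E = 210000.0 MPa
delta = 5 * w * L^4 / (384 * E * I)
= 5 * 6 * 8000.0^4 / (384 * 210000.0 * 469942187.5)
= 3.2425 mm

3.2425 mm


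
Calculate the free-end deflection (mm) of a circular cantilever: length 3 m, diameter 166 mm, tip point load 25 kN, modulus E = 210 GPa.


I = pi * d^4 / 64 = pi * 166^4 / 64 = 37273678.15 mm^4
L = 3000.0 mm, P = 25000.0 N, E = 210000.0 MPa
delta = P * L^3 / (3 * E * I)
= 25000.0 * 3000.0^3 / (3 * 210000.0 * 37273678.15)
= 28.7449 mm

28.7449 mm


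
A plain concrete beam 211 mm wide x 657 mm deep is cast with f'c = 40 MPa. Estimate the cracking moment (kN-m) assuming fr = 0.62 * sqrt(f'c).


fr = 0.62 * sqrt(40) = 0.62 * 6.3246 = 3.9212 MPa
I = 211 * 657^3 / 12 = 4986517160.25 mm^4
y_t = 328.5 mm
M_cr = fr * I / y_t = 3.9212 * 4986517160.25 / 328.5 N-mm
= 59.5228 kN-m

59.5228 kN-m


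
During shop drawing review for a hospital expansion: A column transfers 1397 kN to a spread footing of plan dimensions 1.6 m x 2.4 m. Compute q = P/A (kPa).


A = 1.6 * 2.4 = 3.84 m^2
q = P / A = 1397 / 3.84
= 363.8021 kPa

363.8021 kPa


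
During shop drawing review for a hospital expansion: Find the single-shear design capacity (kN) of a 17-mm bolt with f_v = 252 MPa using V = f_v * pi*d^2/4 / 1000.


A = pi * d^2 / 4 = pi * 17^2 / 4 = 226.9801 mm^2
V = f_v * A / 1000 = 252 * 226.9801 / 1000
= 57.199 kN

57.199 kN


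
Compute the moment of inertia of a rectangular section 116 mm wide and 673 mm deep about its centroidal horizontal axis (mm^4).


I = b * h^3 / 12
= 116 * 673^3 / 12
= 116 * 304821217 / 12
= 2946605097.67 mm^4

2946605097.67 mm^4


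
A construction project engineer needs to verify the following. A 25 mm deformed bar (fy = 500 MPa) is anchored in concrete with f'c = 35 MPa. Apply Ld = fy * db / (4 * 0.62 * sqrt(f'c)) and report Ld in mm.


Ld = (fy * db) / (4 * 0.62 * sqrt(f'c))
= (500 * 25) / (4 * 0.62 * sqrt(35))
= 12500 / 14.6719
= 851.97 mm

851.97 mm


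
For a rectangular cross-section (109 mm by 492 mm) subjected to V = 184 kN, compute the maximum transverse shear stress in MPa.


A = b * h = 109 * 492 = 53628 mm^2
V = 184 kN = 184000.0 N
tau_max = 1.5 * V / A = 1.5 * 184000.0 / 53628
= 5.1466 MPa

5.1466 MPa


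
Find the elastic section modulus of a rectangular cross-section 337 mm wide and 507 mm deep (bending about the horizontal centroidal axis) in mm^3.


S = b * h^2 / 6
= 337 * 507^2 / 6
= 337 * 257049 / 6
= 14437585.5 mm^3

14437585.5 mm^3


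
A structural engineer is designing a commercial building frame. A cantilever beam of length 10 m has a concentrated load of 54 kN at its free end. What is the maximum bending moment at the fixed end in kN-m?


For a cantilever with a point load at the free end:
M_max = P * L = 54 * 10 = 540 kN-m

540 kN-m


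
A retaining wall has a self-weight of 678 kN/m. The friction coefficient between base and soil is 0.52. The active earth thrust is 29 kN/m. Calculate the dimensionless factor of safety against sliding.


Resisting force = mu * W = 0.52 * 678 = 352.56 kN/m
FOS = Resisting / Driving = 352.56 / 29
= 12.1572 (dimensionless)

12.1572 (dimensionless)


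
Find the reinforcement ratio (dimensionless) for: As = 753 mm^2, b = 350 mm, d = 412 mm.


rho = As / (b * d)
= 753 / (350 * 412)
= 753 / 144200
= 0.005222 (dimensionless)

0.005222 (dimensionless)


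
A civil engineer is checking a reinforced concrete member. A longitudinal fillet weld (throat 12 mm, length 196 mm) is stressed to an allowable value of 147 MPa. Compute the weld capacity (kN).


Strength = throat * length * allowable stress
= 12 * 196 * 147 N
= 345744 N
= 345.74 kN

345.74 kN


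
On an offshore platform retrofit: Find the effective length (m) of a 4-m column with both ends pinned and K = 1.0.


L_eff = K * L
= 1.0 * 4
= 4.0 m

4.0 m


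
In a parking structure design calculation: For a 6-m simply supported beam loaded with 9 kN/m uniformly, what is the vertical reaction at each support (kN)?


Total load = w * L = 9 * 6 = 54 kN
By symmetry, each reaction R = total / 2 = 54 / 2 = 27.0 kN

27.0 kN


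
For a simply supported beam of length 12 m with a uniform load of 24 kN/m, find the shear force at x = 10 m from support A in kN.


R_A = w * L / 2 = 24 * 12 / 2 = 144.0 kN
V(x) = R_A - w * x = 144.0 - 24 * 10
= -96.0 kN

-96.0 kN


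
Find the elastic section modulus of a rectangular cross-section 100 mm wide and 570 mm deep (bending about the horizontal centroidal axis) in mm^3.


S = b * h^2 / 6
= 100 * 570^2 / 6
= 100 * 324900 / 6
= 5415000.0 mm^3

5415000.0 mm^3


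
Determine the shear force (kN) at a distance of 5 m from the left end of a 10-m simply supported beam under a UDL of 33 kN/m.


R_A = w * L / 2 = 33 * 10 / 2 = 165.0 kN
V(x) = R_A - w * x = 165.0 - 33 * 5
= 0.0 kN

0.0 kN


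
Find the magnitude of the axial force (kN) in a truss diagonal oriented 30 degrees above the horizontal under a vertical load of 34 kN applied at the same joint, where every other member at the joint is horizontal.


At the joint, only the diagonal has a vertical component, so vertical equilibrium gives:
F * sin(30) = 34
F = 34 / sin(30)
= 34 / 0.5
= 68.0 kN

68.0 kN


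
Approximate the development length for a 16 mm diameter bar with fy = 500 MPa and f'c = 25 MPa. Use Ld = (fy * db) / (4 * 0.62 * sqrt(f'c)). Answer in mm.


Ld = (fy * db) / (4 * 0.62 * sqrt(f'c))
= (500 * 16) / (4 * 0.62 * sqrt(25))
= 8000 / 12.4
= 645.16 mm

645.16 mm


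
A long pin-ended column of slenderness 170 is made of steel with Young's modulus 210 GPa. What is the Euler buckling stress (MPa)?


sigma_cr = pi^2 * E / lambda^2
= 9.8696 * 210000.0 / 170^2
= 9.8696 * 210000.0 / 28900
= 71.7168 MPa

71.7168 MPa


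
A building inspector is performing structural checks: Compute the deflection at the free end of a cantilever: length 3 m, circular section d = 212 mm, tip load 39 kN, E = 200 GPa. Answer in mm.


I = pi * d^4 / 64 = pi * 212^4 / 64 = 99154708.57 mm^4
L = 3000.0 mm, P = 39000.0 N, E = 200000.0 MPa
delta = P * L^3 / (3 * E * I)
= 39000.0 * 3000.0^3 / (3 * 200000.0 * 99154708.57)
= 17.6996 mm

17.6996 mm


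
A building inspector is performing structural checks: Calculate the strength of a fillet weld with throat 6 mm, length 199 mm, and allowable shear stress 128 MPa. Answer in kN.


Strength = throat * length * allowable stress
= 6 * 199 * 128 N
= 152832 N
= 152.83 kN

152.83 kN


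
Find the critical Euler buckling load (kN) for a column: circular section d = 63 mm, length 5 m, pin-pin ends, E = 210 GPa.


I = pi * d^4 / 64 = 773271.66 mm^4
L = 5000.0 mm
P_cr = pi^2 * E * I / L^2
= 9.8696 * 210000.0 * 773271.66 / 5000.0^2
= 64107.84 N = 64.1078 kN

64.1078 kN


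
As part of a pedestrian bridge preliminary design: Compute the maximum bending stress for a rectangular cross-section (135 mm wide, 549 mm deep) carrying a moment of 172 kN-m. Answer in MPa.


I = b * h^3 / 12 = 135 * 549^3 / 12 = 1861527926.25 mm^4
y = h / 2 = 549 / 2 = 274.5 mm
M = 172 kN-m = 172000000.0 N-mm
sigma = M * y / I = 172000000.0 * 274.5 / 1861527926.25
= 25.36 MPa

25.36 MPa


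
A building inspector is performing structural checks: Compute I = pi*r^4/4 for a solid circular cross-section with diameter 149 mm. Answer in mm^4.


r = d / 2 = 149 / 2 = 74.5 mm
I = pi * r^4 / 4 = pi * 74.5^4 / 4
= 24194406.46 mm^4

24194406.46 mm^4


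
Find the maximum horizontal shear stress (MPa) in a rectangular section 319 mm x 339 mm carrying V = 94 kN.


A = b * h = 319 * 339 = 108141 mm^2
V = 94 kN = 94000.0 N
tau_max = 1.5 * V / A = 1.5 * 94000.0 / 108141
= 1.3039 MPa

1.3039 MPa


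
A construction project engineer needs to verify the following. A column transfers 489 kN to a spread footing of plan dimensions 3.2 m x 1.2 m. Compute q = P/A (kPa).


A = 3.2 * 1.2 = 3.84 m^2
q = P / A = 489 / 3.84
= 127.3438 kPa

127.3438 kPa


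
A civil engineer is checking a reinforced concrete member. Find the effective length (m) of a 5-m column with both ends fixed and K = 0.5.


L_eff = K * L
= 0.5 * 5
= 2.5 m

2.5 m


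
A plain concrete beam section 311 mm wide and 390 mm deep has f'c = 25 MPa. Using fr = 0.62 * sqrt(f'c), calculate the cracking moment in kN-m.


fr = 0.62 * sqrt(25) = 0.62 * 5.0 = 3.1 MPa
I = 311 * 390^3 / 12 = 1537350750.0 mm^4
y_t = 195.0 mm
M_cr = fr * I / y_t = 3.1 * 1537350750.0 / 195.0 N-mm
= 24.4399 kN-m

24.4399 kN-m


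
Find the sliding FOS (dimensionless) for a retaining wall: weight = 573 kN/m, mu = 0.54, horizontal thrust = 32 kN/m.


Resisting force = mu * W = 0.54 * 573 = 309.42 kN/m
FOS = Resisting / Driving = 309.42 / 32
= 9.6694 (dimensionless)

9.6694 (dimensionless)


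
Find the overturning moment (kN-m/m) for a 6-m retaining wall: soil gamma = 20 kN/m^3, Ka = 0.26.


Pa = 0.5 * Ka * gamma * H^2
= 0.5 * 0.26 * 20 * 6^2
= 93.6 kN/m
Arm = H / 3 = 6 / 3 = 2.0 m
Mo = Pa * arm = Pa * H / 3 = 93.6 * 6 / 3 = 187.2 kN-m/m

187.2 kN-m/m


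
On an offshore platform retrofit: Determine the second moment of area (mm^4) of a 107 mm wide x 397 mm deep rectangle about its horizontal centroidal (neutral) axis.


I = b * h^3 / 12
= 107 * 397^3 / 12
= 107 * 62570773 / 12
= 557922725.92 mm^4

557922725.92 mm^4


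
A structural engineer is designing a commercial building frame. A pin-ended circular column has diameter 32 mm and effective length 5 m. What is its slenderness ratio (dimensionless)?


Radius of gyration r = d / 4 = 32 / 4 = 8.0 mm
L_eff = 5000.0 mm
Slenderness ratio = L / r = 5000.0 / 8.0 = 625.0 (dimensionless)

625.0 (dimensionless)


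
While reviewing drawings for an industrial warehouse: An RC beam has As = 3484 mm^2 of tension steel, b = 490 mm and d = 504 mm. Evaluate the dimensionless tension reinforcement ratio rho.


rho = As / (b * d)
= 3484 / (490 * 504)
= 3484 / 246960
= 0.014108 (dimensionless)

0.014108 (dimensionless)


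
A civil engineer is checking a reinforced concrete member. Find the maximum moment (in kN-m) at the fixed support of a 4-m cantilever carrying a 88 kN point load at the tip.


For a cantilever with a point load at the free end:
M_max = P * L = 88 * 4 = 352 kN-m

352 kN-m


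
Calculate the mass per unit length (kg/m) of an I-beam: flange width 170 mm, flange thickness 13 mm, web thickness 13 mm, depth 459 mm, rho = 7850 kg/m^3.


A_flanges = 2 * 170 * 13 = 4420 mm^2
A_web = (459 - 2 * 13) * 13 = 5629 mm^2
A_total = 4420 + 5629 = 10049 mm^2 = 0.010049 m^2
Weight = rho * A = 7850 * 0.010049 = 78.8846 kg/m

78.8846 kg/m


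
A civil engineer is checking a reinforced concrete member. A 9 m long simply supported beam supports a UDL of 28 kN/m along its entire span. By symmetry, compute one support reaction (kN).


Total load = w * L = 28 * 9 = 252 kN
By symmetry, each reaction R = total / 2 = 252 / 2 = 126.0 kN

126.0 kN


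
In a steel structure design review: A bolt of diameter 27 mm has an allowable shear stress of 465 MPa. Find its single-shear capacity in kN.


A = pi * d^2 / 4 = pi * 27^2 / 4 = 572.5553 mm^2
V = f_v * A / 1000 = 465 * 572.5553 / 1000
= 266.2382 kN

266.2382 kN


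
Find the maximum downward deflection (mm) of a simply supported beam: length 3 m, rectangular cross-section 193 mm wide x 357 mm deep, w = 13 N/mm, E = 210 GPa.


I = 193 * 357^3 / 12 = 731780295.75 mm^4
L = 3000.0 mm, w = 13 N/mm, E = 210000.0 MPa
delta = 5 * w * L^4 / (384 * E * I)
= 5 * 13 * 3000.0^4 / (384 * 210000.0 * 731780295.75)
= 0.0892 mm

0.0892 mm


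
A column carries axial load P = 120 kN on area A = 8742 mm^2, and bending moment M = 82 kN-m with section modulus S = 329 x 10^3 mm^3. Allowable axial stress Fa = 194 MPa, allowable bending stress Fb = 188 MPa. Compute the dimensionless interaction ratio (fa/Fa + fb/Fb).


f_a = P / A = 120000.0 / 8742 = 13.7268 MPa
f_b = M / S = 82000000.0 / 329000.0 = 249.2401 MPa
Ratio = f_a / Fa + f_b / Fb
= 13.7268 / 194 + 249.2401 / 188
= 1.3965 (dimensionless)

1.3965 (dimensionless)


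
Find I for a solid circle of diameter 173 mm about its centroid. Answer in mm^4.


r = d / 2 = 173 / 2 = 86.5 mm
I = pi * r^4 / 4 = pi * 86.5^4 / 4
= 43969781.88 mm^4

43969781.88 mm^4


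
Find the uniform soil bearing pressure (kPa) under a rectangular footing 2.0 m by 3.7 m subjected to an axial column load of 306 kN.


A = 2.0 * 3.7 = 7.4 m^2
q = P / A = 306 / 7.4
= 41.3514 kPa

41.3514 kPa


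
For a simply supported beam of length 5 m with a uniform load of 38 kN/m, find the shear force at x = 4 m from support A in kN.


R_A = w * L / 2 = 38 * 5 / 2 = 95.0 kN
V(x) = R_A - w * x = 95.0 - 38 * 4
= -57.0 kN

-57.0 kN


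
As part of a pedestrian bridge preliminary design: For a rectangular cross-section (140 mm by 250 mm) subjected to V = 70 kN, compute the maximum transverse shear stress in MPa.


A = b * h = 140 * 250 = 35000 mm^2
V = 70 kN = 70000.0 N
tau_max = 1.5 * V / A = 1.5 * 70000.0 / 35000
= 3.0 MPa

3.0 MPa


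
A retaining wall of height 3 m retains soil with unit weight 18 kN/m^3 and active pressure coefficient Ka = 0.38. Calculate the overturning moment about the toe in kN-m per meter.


Pa = 0.5 * Ka * gamma * H^2
= 0.5 * 0.38 * 18 * 3^2
= 30.78 kN/m
Arm = H / 3 = 3 / 3 = 1.0 m
Mo = Pa * arm = Pa * H / 3 = 30.78 * 3 / 3 = 30.78 kN-m/m

30.78 kN-m/m


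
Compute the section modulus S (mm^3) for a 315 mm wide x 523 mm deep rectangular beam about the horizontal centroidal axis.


S = b * h^2 / 6
= 315 * 523^2 / 6
= 315 * 273529 / 6
= 14360272.5 mm^3

14360272.5 mm^3


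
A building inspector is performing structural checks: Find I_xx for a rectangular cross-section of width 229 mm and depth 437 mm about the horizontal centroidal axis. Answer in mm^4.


I = b * h^3 / 12
= 229 * 437^3 / 12
= 229 * 83453453 / 12
= 1592570061.42 mm^4

1592570061.42 mm^4


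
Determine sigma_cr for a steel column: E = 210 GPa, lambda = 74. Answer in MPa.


sigma_cr = pi^2 * E / lambda^2
= 9.8696 * 210000.0 / 74^2
= 9.8696 * 210000.0 / 5476
= 378.491 MPa

378.491 MPa


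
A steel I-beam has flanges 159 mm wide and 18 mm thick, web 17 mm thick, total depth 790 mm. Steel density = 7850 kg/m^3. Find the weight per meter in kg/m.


A_flanges = 2 * 159 * 18 = 5724 mm^2
A_web = (790 - 2 * 18) * 17 = 12818 mm^2
A_total = 5724 + 12818 = 18542 mm^2 = 0.018542 m^2
Weight = rho * A = 7850 * 0.018542 = 145.5547 kg/m

145.5547 kg/m


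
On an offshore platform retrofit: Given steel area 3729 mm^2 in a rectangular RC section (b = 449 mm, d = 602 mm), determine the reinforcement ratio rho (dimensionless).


rho = As / (b * d)
= 3729 / (449 * 602)
= 3729 / 270298
= 0.013796 (dimensionless)

0.013796 (dimensionless)


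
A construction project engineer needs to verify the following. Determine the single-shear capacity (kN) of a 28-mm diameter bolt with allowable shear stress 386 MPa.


A = pi * d^2 / 4 = pi * 28^2 / 4 = 615.7522 mm^2
V = f_v * A / 1000 = 386 * 615.7522 / 1000
= 237.6803 kN

237.6803 kN


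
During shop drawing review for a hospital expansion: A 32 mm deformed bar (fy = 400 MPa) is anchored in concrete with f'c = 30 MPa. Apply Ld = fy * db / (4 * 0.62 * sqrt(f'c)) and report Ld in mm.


Ld = (fy * db) / (4 * 0.62 * sqrt(f'c))
= (400 * 32) / (4 * 0.62 * sqrt(30))
= 12800 / 13.5835
= 942.32 mm

942.32 mm


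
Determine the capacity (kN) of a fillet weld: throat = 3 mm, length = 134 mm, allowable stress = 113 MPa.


Strength = throat * length * allowable stress
= 3 * 134 * 113 N
= 45426 N
= 45.43 kN

45.43 kN


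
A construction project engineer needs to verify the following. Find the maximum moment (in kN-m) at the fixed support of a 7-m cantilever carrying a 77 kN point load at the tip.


For a cantilever with a point load at the free end:
M_max = P * L = 77 * 7 = 539 kN-m

539 kN-m


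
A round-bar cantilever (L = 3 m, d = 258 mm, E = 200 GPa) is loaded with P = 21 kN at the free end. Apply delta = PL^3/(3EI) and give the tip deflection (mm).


I = pi * d^4 / 64 = pi * 258^4 / 64 = 217494722.14 mm^4
L = 3000.0 mm, P = 21000.0 N, E = 200000.0 MPa
delta = P * L^3 / (3 * E * I)
= 21000.0 * 3000.0^3 / (3 * 200000.0 * 217494722.14)
= 4.3449 mm

4.3449 mm


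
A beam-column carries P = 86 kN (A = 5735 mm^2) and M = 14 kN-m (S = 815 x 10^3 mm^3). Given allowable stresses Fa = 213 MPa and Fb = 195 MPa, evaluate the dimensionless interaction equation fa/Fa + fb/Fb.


f_a = P / A = 86000.0 / 5735 = 14.9956 MPa
f_b = M / S = 14000000.0 / 815000.0 = 17.1779 MPa
Ratio = f_a / Fa + f_b / Fb
= 14.9956 / 213 + 17.1779 / 195
= 0.1585 (dimensionless)

0.1585 (dimensionless)


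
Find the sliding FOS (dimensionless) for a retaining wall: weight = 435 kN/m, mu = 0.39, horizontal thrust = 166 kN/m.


Resisting force = mu * W = 0.39 * 435 = 169.65 kN/m
FOS = Resisting / Driving = 169.65 / 166
= 1.022 (dimensionless)

1.022 (dimensionless)


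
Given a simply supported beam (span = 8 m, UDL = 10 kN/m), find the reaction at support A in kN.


Total load = w * L = 10 * 8 = 80 kN
By symmetry, each reaction R = total / 2 = 80 / 2 = 40.0 kN

40.0 kN


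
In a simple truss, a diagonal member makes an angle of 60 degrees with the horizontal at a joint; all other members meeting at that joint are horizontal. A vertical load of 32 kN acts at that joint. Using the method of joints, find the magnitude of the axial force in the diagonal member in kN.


At the joint, only the diagonal has a vertical component, so vertical equilibrium gives:
F * sin(60) = 32
F = 32 / sin(60)
= 32 / 0.866025
= 36.95 kN

36.95 kN


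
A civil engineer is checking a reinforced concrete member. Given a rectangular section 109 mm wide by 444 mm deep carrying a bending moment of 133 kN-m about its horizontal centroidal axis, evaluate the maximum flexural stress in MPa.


I = b * h^3 / 12 = 109 * 444^3 / 12 = 795049488.0 mm^4
y = h / 2 = 444 / 2 = 222.0 mm
M = 133 kN-m = 133000000.0 N-mm
sigma = M * y / I = 133000000.0 * 222.0 / 795049488.0
= 37.14 MPa

37.14 MPa


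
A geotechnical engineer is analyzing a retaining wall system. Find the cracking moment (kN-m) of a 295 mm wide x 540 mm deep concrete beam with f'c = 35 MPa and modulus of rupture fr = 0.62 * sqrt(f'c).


fr = 0.62 * sqrt(35) = 0.62 * 5.9161 = 3.668 MPa
I = 295 * 540^3 / 12 = 3870990000.0 mm^4
y_t = 270.0 mm
M_cr = fr * I / y_t = 3.668 * 3870990000.0 / 270.0 N-mm
= 52.5877 kN-m

52.5877 kN-m


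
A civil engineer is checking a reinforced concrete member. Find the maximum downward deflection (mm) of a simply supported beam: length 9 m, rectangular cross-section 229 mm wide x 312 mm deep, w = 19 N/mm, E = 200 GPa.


I = 229 * 312^3 / 12 = 579586176.0 mm^4
L = 9000.0 mm, w = 19 N/mm, E = 200000.0 MPa
delta = 5 * w * L^4 / (384 * E * I)
= 5 * 19 * 9000.0^4 / (384 * 200000.0 * 579586176.0)
= 14.0028 mm

14.0028 mm


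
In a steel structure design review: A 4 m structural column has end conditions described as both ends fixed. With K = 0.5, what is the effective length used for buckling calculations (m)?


L_eff = K * L
= 0.5 * 4
= 2.0 m

2.0 m


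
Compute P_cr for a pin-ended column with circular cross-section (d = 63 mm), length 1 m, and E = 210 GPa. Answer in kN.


I = pi * d^4 / 64 = 773271.66 mm^4
L = 1000.0 mm
P_cr = pi^2 * E * I / L^2
= 9.8696 * 210000.0 * 773271.66 / 1000.0^2
= 1602695.94 N = 1602.6959 kN

1602.6959 kN


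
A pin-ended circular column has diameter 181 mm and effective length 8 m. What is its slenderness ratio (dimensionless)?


Radius of gyration r = d / 4 = 181 / 4 = 45.25 mm
L_eff = 8000.0 mm
Slenderness ratio = L / r = 8000.0 / 45.25 = 176.8 (dimensionless)

176.8 (dimensionless)


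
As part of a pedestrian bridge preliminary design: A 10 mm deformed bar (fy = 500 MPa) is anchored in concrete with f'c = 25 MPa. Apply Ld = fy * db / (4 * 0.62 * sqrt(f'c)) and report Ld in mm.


Ld = (fy * db) / (4 * 0.62 * sqrt(f'c))
= (500 * 10) / (4 * 0.62 * sqrt(25))
= 5000 / 12.4
= 403.23 mm

403.23 mm


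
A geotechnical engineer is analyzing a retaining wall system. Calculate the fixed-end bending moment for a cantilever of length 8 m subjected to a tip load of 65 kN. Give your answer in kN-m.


For a cantilever with a point load at the free end:
M_max = P * L = 65 * 8 = 520 kN-m

520 kN-m


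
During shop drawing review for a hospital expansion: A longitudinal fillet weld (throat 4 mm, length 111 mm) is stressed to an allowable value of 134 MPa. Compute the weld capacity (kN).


Strength = throat * length * allowable stress
= 4 * 111 * 134 N
= 59496 N
= 59.5 kN

59.5 kN


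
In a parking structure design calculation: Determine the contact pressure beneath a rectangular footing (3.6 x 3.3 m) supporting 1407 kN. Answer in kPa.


A = 3.6 * 3.3 = 11.88 m^2
q = P / A = 1407 / 11.88
= 118.4343 kPa

118.4343 kPa


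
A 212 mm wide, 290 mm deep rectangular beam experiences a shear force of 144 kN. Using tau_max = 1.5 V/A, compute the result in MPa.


A = b * h = 212 * 290 = 61480 mm^2
V = 144 kN = 144000.0 N
tau_max = 1.5 * V / A = 1.5 * 144000.0 / 61480
= 3.5133 MPa

3.5133 MPa


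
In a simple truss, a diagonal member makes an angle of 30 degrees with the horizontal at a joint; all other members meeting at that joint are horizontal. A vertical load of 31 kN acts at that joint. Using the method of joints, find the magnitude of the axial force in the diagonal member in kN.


At the joint, only the diagonal has a vertical component, so vertical equilibrium gives:
F * sin(30) = 31
F = 31 / sin(30)
= 31 / 0.5
= 62.0 kN

62.0 kN


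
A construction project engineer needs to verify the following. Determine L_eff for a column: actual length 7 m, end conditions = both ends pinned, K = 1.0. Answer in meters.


L_eff = K * L
= 1.0 * 7
= 7.0 m

7.0 m


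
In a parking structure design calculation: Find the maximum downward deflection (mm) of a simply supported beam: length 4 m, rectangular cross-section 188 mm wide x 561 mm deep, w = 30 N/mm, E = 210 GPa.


I = 188 * 561^3 / 12 = 2766082869.0 mm^4
L = 4000.0 mm, w = 30 N/mm, E = 210000.0 MPa
delta = 5 * w * L^4 / (384 * E * I)
= 5 * 30 * 4000.0^4 / (384 * 210000.0 * 2766082869.0)
= 0.1722 mm

0.1722 mm


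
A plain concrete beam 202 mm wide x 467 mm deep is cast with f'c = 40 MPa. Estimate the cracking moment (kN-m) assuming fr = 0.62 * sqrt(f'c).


fr = 0.62 * sqrt(40) = 0.62 * 6.3246 = 3.9212 MPa
I = 202 * 467^3 / 12 = 1714433977.17 mm^4
y_t = 233.5 mm
M_cr = fr * I / y_t = 3.9212 * 1714433977.17 / 233.5 N-mm
= 28.7909 kN-m

28.7909 kN-m


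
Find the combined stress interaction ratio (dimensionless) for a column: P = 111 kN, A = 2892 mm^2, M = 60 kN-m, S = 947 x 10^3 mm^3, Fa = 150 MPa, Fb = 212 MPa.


f_a = P / A = 111000.0 / 2892 = 38.3817 MPa
f_b = M / S = 60000000.0 / 947000.0 = 63.358 MPa
Ratio = f_a / Fa + f_b / Fb
= 38.3817 / 150 + 63.358 / 212
= 0.5547 (dimensionless)

0.5547 (dimensionless)


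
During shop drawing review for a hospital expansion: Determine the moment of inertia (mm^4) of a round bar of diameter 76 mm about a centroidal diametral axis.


r = d / 2 = 76 / 2 = 38.0 mm
I = pi * r^4 / 4 = pi * 38.0^4 / 4
= 1637661.98 mm^4

1637661.98 mm^4


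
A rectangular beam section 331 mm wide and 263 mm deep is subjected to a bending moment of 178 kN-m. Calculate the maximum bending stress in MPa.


I = b * h^3 / 12 = 331 * 263^3 / 12 = 501780746.42 mm^4
y = h / 2 = 263 / 2 = 131.5 mm
M = 178 kN-m = 178000000.0 N-mm
sigma = M * y / I = 178000000.0 * 131.5 / 501780746.42
= 46.65 MPa

46.65 MPa


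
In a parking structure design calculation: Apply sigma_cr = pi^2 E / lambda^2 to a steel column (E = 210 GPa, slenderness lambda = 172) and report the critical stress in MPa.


sigma_cr = pi^2 * E / lambda^2
= 9.8696 * 210000.0 / 172^2
= 9.8696 * 210000.0 / 29584
= 70.0587 MPa

70.0587 MPa


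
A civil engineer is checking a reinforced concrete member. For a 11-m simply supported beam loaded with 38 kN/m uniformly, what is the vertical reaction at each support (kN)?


Total load = w * L = 38 * 11 = 418 kN
By symmetry, each reaction R = total / 2 = 418 / 2 = 209.0 kN

209.0 kN


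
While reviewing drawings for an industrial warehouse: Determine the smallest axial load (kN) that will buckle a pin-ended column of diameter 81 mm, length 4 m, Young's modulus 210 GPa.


I = pi * d^4 / 64 = 2113050.98 mm^4
L = 4000.0 mm
P_cr = pi^2 * E * I / L^2
= 9.8696 * 210000.0 * 2113050.98 / 4000.0^2
= 273721.58 N = 273.7216 kN

273.7216 kN


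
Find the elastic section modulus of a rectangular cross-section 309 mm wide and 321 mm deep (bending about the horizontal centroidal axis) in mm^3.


S = b * h^2 / 6
= 309 * 321^2 / 6
= 309 * 103041 / 6
= 5306611.5 mm^3

5306611.5 mm^3


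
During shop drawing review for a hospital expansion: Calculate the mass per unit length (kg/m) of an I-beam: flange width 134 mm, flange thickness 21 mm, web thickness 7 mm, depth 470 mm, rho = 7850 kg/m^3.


A_flanges = 2 * 134 * 21 = 5628 mm^2
A_web = (470 - 2 * 21) * 7 = 2996 mm^2
A_total = 5628 + 2996 = 8624 mm^2 = 0.008624 m^2
Weight = rho * A = 7850 * 0.008624 = 67.6984 kg/m

67.6984 kg/m


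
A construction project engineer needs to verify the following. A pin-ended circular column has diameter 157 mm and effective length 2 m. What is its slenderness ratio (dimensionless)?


Radius of gyration r = d / 4 = 157 / 4 = 39.25 mm
L_eff = 2000.0 mm
Slenderness ratio = L / r = 2000.0 / 39.25 = 50.96 (dimensionless)

50.96 (dimensionless)


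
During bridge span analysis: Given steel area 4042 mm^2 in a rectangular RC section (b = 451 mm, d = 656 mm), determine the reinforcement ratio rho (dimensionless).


rho = As / (b * d)
= 4042 / (451 * 656)
= 4042 / 295856
= 0.013662 (dimensionless)

0.013662 (dimensionless)


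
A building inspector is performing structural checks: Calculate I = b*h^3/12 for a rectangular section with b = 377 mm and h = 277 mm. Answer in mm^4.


I = b * h^3 / 12
= 377 * 277^3 / 12
= 377 * 21253933 / 12
= 667727728.42 mm^4

667727728.42 mm^4


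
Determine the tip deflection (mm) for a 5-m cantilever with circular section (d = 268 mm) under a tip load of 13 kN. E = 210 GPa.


I = pi * d^4 / 64 = pi * 268^4 / 64 = 253226454.78 mm^4
L = 5000.0 mm, P = 13000.0 N, E = 210000.0 MPa
delta = P * L^3 / (3 * E * I)
= 13000.0 * 5000.0^3 / (3 * 210000.0 * 253226454.78)
= 10.186 mm

10.186 mm


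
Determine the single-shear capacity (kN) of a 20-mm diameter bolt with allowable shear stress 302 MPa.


A = pi * d^2 / 4 = pi * 20^2 / 4 = 314.1593 mm^2
V = f_v * A / 1000 = 302 * 314.1593 / 1000
= 94.8761 kN

94.8761 kN


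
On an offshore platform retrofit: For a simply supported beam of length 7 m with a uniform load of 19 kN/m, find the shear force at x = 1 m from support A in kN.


R_A = w * L / 2 = 19 * 7 / 2 = 66.5 kN
V(x) = R_A - w * x = 66.5 - 19 * 1
= 47.5 kN

47.5 kN


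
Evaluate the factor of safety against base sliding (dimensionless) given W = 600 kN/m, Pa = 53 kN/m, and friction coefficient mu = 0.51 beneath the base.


Resisting force = mu * W = 0.51 * 600 = 306.0 kN/m
FOS = Resisting / Driving = 306.0 / 53
= 5.7736 (dimensionless)

5.7736 (dimensionless)


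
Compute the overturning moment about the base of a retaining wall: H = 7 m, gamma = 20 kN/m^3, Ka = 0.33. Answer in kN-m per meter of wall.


Pa = 0.5 * Ka * gamma * H^2
= 0.5 * 0.33 * 20 * 7^2
= 161.7 kN/m
Arm = H / 3 = 7 / 3 = 2.3333 m
Mo = Pa * arm = Pa * H / 3 = 161.7 * 7 / 3 = 377.3 kN-m/m

377.3 kN-m/m


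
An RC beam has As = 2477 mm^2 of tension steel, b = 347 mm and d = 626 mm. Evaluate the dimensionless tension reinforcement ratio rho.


rho = As / (b * d)
= 2477 / (347 * 626)
= 2477 / 217222
= 0.011403 (dimensionless)

0.011403 (dimensionless)


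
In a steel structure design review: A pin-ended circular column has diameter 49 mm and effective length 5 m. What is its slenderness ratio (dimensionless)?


Radius of gyration r = d / 4 = 49 / 4 = 12.25 mm
L_eff = 5000.0 mm
Slenderness ratio = L / r = 5000.0 / 12.25 = 408.16 (dimensionless)

408.16 (dimensionless)


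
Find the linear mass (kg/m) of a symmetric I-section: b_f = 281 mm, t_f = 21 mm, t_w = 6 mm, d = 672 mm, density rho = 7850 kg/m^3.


A_flanges = 2 * 281 * 21 = 11802 mm^2
A_web = (672 - 2 * 21) * 6 = 3780 mm^2
A_total = 11802 + 3780 = 15582 mm^2 = 0.015582 m^2
Weight = rho * A = 7850 * 0.015582 = 122.3187 kg/m

122.3187 kg/m


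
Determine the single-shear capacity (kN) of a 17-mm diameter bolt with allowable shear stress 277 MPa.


A = pi * d^2 / 4 = pi * 17^2 / 4 = 226.9801 mm^2
V = f_v * A / 1000 = 277 * 226.9801 / 1000
= 62.8735 kN

62.8735 kN


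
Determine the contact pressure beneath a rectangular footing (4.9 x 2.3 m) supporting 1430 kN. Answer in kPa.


A = 4.9 * 2.3 = 11.27 m^2
q = P / A = 1430 / 11.27
= 126.8855 kPa

126.8855 kPa


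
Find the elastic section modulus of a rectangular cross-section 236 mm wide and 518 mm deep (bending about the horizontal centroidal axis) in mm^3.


S = b * h^2 / 6
= 236 * 518^2 / 6
= 236 * 268324 / 6
= 10554077.33 mm^3

10554077.33 mm^3
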